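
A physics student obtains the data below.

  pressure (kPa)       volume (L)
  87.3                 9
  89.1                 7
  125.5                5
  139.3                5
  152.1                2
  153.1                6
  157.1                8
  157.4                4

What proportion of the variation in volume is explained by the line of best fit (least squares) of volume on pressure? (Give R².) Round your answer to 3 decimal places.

0.309

n = 8, Σx = 1060.9, Σy = 46, Σxy = 5842.6, Σx² = 146744.03, Σy² = 300
Sxx = Σx² − (Σx)²/n = 146744.03 − 140688.60125 = 6055.42875
Sxy = Σxy − (Σx)(Σy)/n = 5842.6 − 6100.175 = -257.575
Syy = Σy² − (Σy)²/n = 300 − 264.5 = 35.5
R² = Sxy²/(Sxx·Syy) = (-257.575)²/(6055.42875·35.5) = 0.308627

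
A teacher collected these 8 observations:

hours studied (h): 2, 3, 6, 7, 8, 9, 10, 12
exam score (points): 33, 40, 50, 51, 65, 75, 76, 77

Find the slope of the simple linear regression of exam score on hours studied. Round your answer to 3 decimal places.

4.879

n = 8, Σx = 57, Σy = 467, Σxy = 3722, Σx² = 487
Sxx = Σx² − (Σx)²/n = 487 − 406.125 = 80.875
Sxy = Σxy − (Σx)(Σy)/n = 3722 − 3327.375 = 394.625
b = Sxy/Sxx = 394.625/80.875 = 4.879444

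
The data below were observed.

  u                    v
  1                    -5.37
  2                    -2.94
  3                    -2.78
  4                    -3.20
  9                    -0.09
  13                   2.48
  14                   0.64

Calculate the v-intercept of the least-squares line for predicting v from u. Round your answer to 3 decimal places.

n = 7, Σx = 46, Σy = -11.26, Σxy = 8, Σx² = 476
Sxx = Σx² − (Σx)²/n = 476 − 302.285714 = 173.714286
Sxy = Σxy − (Σx)(Σy)/n = 8 − (-73.994286) = 81.994286
b = Sxy/Sxx = 81.994286/173.714286 = 0.472007
a = ȳ − b·x̄ = -1.608571 − 0.472007·6.571429 = -4.710329

-4.710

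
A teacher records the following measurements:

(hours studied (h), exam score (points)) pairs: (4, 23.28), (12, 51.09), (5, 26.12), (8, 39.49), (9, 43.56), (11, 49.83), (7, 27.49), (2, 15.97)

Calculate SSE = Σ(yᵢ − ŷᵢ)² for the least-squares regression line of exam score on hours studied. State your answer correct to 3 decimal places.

n = 8, Σx = 58, Σy = 276.83, Σxy = 2317.26, Σx² = 504, Σy² = 10785.1045
Sxx = Σx² − (Σx)²/n = 504 − 420.5 = 83.5
Sxy = Σxy − (Σx)(Σy)/n = 2317.26 − 2007.0175 = 310.2425
Syy = Σy² − (Σy)²/n = 10785.1045 − 9579.356112 = 1205.748388
b = Sxy/Sxx = 310.2425/83.5 = 3.715479
SSE = Syy − b·Sxy = 1205.748388 − 3.715479·310.2425 = 53.048881

53.049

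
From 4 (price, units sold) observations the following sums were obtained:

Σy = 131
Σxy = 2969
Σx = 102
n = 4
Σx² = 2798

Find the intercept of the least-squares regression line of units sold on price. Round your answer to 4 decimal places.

80.8376

Sxx = Σx² − (Σx)²/n = 2798 − 2601 = 197
Sxy = Σxy − (Σx)(Σy)/n = 2969 − 3340.5 = -371.5
b = Sxy/Sxx = -371.5/197 = -1.885787
a = ȳ − b·x̄ = 32.75 − (-1.885787)·25.5 = 80.837563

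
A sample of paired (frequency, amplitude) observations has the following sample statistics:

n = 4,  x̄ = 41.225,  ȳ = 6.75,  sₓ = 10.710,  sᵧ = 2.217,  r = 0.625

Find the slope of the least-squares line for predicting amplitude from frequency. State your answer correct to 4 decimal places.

0.1294

b = r · sᵧ/sₓ = 0.625 · 2.217/10.71 = 0.129377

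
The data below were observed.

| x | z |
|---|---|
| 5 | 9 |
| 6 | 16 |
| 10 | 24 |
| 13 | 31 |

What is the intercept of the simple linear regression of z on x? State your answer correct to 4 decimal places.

-1.5610

n = 4, Σx = 34, Σy = 80, Σxy = 784, Σx² = 330
Sxx = Σx² − (Σx)²/n = 330 − 289 = 41
Sxy = Σxy − (Σx)(Σy)/n = 784 − 680 = 104
b = Sxy/Sxx = 104/41 = 2.536585
a = ȳ − b·x̄ = 20 − 2.536585·8.5 = -1.560976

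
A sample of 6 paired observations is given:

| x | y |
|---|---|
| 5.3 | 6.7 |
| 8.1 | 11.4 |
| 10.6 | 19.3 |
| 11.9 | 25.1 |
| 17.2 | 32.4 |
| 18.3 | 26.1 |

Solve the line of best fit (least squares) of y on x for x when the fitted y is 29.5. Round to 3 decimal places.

17.214

n = 6, Σx = 71.4, Σy = 121, Σxy = 1666.03, Σx² = 978.4
Sxx = Σx² − (Σx)²/n = 978.4 − 849.66 = 128.74
Sxy = Σxy − (Σx)(Σy)/n = 1666.03 − 1439.9 = 226.13
b = Sxy/Sxx = 226.13/128.74 = 1.756486
a = ȳ − b·x̄ = 20.166667 − 1.756486·11.9 = -0.735516
Set a + b·x = 29.5: x = (29.5 − (-0.735516)) / 1.756486 = 17.213640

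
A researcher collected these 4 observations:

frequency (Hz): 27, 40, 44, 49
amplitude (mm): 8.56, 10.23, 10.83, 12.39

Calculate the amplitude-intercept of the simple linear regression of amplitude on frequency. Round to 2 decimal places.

n = 4, Σx = 160, Σy = 42.01, Σxy = 1723.95, Σx² = 6666
Sxx = Σx² − (Σx)²/n = 6666 − 6400 = 266
Sxy = Σxy − (Σx)(Σy)/n = 1723.95 − 1680.4 = 43.55
b = Sxy/Sxx = 43.55/266 = 0.163722
a = ȳ − b·x̄ = 10.5025 − 0.163722·40 = 3.953628

3.95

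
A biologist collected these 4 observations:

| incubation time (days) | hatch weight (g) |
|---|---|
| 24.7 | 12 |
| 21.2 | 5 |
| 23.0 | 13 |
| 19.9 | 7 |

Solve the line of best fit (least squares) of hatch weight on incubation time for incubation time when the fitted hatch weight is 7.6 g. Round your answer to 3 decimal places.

21.073

n = 4, Σx = 88.8, Σy = 37, Σxy = 840.7, Σx² = 1984.54
Sxx = Σx² − (Σx)²/n = 1984.54 − 1971.36 = 13.18
Sxy = Σxy − (Σx)(Σy)/n = 840.7 − 821.4 = 19.3
b = Sxy/Sxx = 19.3/13.18 = 1.464340
a = ȳ − b·x̄ = 9.25 − 1.464340·22.2 = -23.258346
Set a + b·x = 7.6: x = (7.6 − (-23.258346)) / 1.464340 = 21.073212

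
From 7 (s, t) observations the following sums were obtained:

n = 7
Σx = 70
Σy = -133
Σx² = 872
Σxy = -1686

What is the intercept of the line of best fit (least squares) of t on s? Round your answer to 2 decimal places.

1.70

Sxx = Σx² − (Σx)²/n = 872 − 700 = 172
Sxy = Σxy − (Σx)(Σy)/n = -1686 − (-1330) = -356
b = Sxy/Sxx = -356/172 = -2.069767
a = ȳ − b·x̄ = -19 − (-2.069767)·10 = 1.697674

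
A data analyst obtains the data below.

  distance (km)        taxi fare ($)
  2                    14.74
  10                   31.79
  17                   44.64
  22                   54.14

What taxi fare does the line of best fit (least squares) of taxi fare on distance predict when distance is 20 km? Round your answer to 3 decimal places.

50.544

n = 4, Σx = 51, Σy = 145.31, Σxy = 2297.34, Σx² = 877
Sxx = Σx² − (Σx)²/n = 877 − 650.25 = 226.75
Sxy = Σxy − (Σx)(Σy)/n = 2297.34 − 1852.7025 = 444.6375
b = Sxy/Sxx = 444.6375/226.75 = 1.960915
a = ȳ − b·x̄ = 36.3275 − 1.960915·12.75 = 11.325832
ŷ(20) = a + b·20 = 11.325832 + 1.960915·20 = 50.544135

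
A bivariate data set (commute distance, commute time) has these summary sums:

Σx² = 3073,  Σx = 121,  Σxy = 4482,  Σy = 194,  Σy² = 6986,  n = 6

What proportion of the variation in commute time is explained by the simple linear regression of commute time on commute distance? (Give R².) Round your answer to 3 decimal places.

Sxx = Σx² − (Σx)²/n = 3073 − 2440.166667 = 632.833333
Sxy = Σxy − (Σx)(Σy)/n = 4482 − 3912.333333 = 569.666667
Syy = Σy² − (Σy)²/n = 6986 − 6272.666667 = 713.333333
R² = Sxy²/(Sxx·Syy) = (569.666667)²/(632.833333·713.333333) = 0.718886

0.719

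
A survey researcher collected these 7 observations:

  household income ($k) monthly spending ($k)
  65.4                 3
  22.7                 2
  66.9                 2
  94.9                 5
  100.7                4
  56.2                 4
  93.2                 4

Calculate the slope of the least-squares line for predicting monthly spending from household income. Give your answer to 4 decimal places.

n = 7, Σx = 500, Σy = 24, Σxy = 1850.3, Σx² = 40259.24
Sxx = Σx² − (Σx)²/n = 40259.24 − 35714.285714 = 4544.954286
Sxy = Σxy − (Σx)(Σy)/n = 1850.3 − 1714.285714 = 136.014286
b = Sxy/Sxx = 136.014286/4544.954286 = 0.029926

0.0299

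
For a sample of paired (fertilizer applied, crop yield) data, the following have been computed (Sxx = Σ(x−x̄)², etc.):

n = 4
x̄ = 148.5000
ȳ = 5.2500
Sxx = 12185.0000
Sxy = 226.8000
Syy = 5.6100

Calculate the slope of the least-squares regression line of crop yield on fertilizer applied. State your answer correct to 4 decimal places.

0.0186

b = Sxy/Sxx = 226.8/12185 = 0.018613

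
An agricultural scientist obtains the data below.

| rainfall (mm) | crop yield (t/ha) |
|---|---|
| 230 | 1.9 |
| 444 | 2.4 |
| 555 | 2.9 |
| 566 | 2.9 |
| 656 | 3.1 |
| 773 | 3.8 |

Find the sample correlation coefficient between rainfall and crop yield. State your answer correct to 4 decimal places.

0.9822

n = 6, Σx = 3224, Σy = 17, Σxy = 9724.5, Σx² = 1906282, Σy² = 50.24
Sxx = Σx² − (Σx)²/n = 1906282 − 1732362.666667 = 173919.333333
Sxy = Σxy − (Σx)(Σy)/n = 9724.5 − 9134.666667 = 589.833333
Syy = Σy² − (Σy)²/n = 50.24 − 48.166667 = 2.073333
r = Sxy/√(Sxx·Syy) = 589.833333/√(360592.751111) = 589.833333/600.493756 = 0.982247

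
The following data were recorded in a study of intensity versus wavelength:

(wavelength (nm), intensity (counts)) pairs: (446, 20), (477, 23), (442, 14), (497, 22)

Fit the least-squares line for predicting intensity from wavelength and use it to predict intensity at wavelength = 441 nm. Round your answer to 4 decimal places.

16.9093

n = 4, Σx = 1862, Σy = 79, Σxy = 37013, Σx² = 868818
Sxx = Σx² − (Σx)²/n = 868818 − 866761 = 2057
Sxy = Σxy − (Σx)(Σy)/n = 37013 − 36774.5 = 238.5
b = Sxy/Sxx = 238.5/2057 = 0.115946
a = ȳ − b·x̄ = 19.75 − 0.115946·465.5 = -34.222654
ŷ(441) = a + b·441 = -34.222654 + 0.115946·441 = 16.909334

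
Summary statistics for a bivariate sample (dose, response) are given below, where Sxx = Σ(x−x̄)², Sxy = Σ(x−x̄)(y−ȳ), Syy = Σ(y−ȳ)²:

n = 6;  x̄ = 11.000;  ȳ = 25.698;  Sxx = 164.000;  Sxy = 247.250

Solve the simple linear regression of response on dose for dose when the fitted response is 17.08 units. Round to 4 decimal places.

5.2837

b = Sxy/Sxx = 247.25/164 = 1.507622
a = ȳ − b·x̄ = 25.698 − 1.507622·11 = 9.114159
Set a + b·x = 17.08: x = (17.08 − 9.114159) / 1.507622 = 5.283713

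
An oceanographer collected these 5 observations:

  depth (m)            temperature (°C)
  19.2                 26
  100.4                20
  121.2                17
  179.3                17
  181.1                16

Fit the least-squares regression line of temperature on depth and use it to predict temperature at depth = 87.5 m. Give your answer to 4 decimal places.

21.0945

n = 5, Σx = 601.2, Σy = 96, Σxy = 10513.3, Σx² = 90083.94
Sxx = Σx² − (Σx)²/n = 90083.94 − 72288.288 = 17795.652
Sxy = Σxy − (Σx)(Σy)/n = 10513.3 − 11543.04 = -1029.74
b = Sxy/Sxx = -1029.74/17795.652 = -0.057865
a = ȳ − b·x̄ = 19.2 − (-0.057865)·120.24 = 26.157651
ŷ(87.5) = a + b·87.5 = 26.157651 + (-0.057865)·87.5 = 21.094490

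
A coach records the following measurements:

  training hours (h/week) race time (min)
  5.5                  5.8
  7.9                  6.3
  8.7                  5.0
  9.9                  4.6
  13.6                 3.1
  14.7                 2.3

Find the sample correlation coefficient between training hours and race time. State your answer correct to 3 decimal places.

-0.946

n = 6, Σx = 60.3, Σy = 27.1, Σxy = 246.68, Σx² = 667.41, Σy² = 134.39
Sxx = Σx² − (Σx)²/n = 667.41 − 606.015 = 61.395
Sxy = Σxy − (Σx)(Σy)/n = 246.68 − 272.355 = -25.675
Syy = Σy² − (Σy)²/n = 134.39 − 122.401667 = 11.988333
r = Sxy/√(Sxx·Syy) = -25.675/√(736.023725) = -25.675/27.129757 = -0.946378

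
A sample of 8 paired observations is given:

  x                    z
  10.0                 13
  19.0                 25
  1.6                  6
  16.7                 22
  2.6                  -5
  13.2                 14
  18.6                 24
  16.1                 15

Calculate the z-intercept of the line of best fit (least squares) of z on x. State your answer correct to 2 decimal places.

-2.20

n = 8, Σx = 97.8, Σy = 114, Σxy = 1841.7, Σx² = 1528.62
Sxx = Σx² − (Σx)²/n = 1528.62 − 1195.605 = 333.015
Sxy = Σxy − (Σx)(Σy)/n = 1841.7 − 1393.65 = 448.05
b = Sxy/Sxx = 448.05/333.015 = 1.345435
a = ȳ − b·x̄ = 14.25 − 1.345435·12.225 = -2.197942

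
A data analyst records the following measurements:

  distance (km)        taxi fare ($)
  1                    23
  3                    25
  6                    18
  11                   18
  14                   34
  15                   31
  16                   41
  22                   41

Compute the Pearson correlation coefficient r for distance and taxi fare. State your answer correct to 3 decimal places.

0.772

n = 8, Σx = 88, Σy = 231, Σxy = 2903, Σx² = 1328, Σy² = 7281
Sxx = Σx² − (Σx)²/n = 1328 − 968 = 360
Sxy = Σxy − (Σx)(Σy)/n = 2903 − 2541 = 362
Syy = Σy² − (Σy)²/n = 7281 − 6670.125 = 610.875
r = Sxy/√(Sxx·Syy) = 362/√(219915) = 362/468.950957 = 0.771936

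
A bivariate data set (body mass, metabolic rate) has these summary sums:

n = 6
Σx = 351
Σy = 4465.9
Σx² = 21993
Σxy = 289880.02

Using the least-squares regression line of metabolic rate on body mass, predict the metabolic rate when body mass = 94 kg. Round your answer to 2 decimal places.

Sxx = Σx² − (Σx)²/n = 21993 − 20533.5 = 1459.5
Sxy = Σxy − (Σx)(Σy)/n = 289880.02 − 261255.15 = 28624.87
b = Sxy/Sxx = 28624.87/1459.5 = 19.612792
a = ȳ − b·x̄ = 744.316667 − 19.612792·58.5 = -403.031668
ŷ(94) = a + b·94 = -403.031668 + 19.612792·94 = 1440.570785

1440.57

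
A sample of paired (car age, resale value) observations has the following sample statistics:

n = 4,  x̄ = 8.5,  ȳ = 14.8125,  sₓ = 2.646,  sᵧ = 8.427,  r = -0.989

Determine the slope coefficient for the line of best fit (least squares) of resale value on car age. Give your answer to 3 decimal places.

b = r · sᵧ/sₓ = -0.989 · 8.427/2.646 = -3.149774

-3.150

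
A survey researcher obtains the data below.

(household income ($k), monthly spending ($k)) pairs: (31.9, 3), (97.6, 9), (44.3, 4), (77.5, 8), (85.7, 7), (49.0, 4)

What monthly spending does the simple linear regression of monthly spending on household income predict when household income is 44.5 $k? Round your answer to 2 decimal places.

4.01

n = 6, Σx = 386, Σy = 35, Σxy = 2567.2, Σx² = 28257.6
Sxx = Σx² − (Σx)²/n = 28257.6 − 24832.666667 = 3424.933333
Sxy = Σxy − (Σx)(Σy)/n = 2567.2 − 2251.666667 = 315.533333
b = Sxy/Sxx = 315.533333/3424.933333 = 0.092128
a = ȳ − b·x̄ = 5.833333 − 0.092128·64.333333 = -0.093588
ŷ(44.5) = a + b·44.5 = -0.093588 + 0.092128·44.5 = 4.006122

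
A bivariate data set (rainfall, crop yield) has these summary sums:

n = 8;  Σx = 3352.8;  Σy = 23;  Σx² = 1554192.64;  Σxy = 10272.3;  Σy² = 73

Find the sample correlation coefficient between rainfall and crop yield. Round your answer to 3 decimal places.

0.625

Sxx = Σx² − (Σx)²/n = 1554192.64 − 1405158.48 = 149034.16
Sxy = Σxy − (Σx)(Σy)/n = 10272.3 − 9639.3 = 633
Syy = Σy² − (Σy)²/n = 73 − 66.125 = 6.875
r = Sxy/√(Sxx·Syy) = 633/√(1024609.85) = 633/1012.230137 = 0.625352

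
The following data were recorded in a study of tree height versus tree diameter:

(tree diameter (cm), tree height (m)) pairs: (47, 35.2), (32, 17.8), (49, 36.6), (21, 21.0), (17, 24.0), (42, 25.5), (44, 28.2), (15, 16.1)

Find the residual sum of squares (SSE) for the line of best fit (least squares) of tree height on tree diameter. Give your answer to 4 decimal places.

135.3172

n = 8, Σx = 267, Σy = 204.4, Σxy = 7419.7, Σx² = 10289, Σy² = 5617.14
Sxx = Σx² − (Σx)²/n = 10289 − 8911.125 = 1377.875
Sxy = Σxy − (Σx)(Σy)/n = 7419.7 − 6821.85 = 597.85
Syy = Σy² − (Σy)²/n = 5617.14 − 5222.42 = 394.72
b = Sxy/Sxx = 597.85/1377.875 = 0.433893
SSE = Syy − b·Sxy = 394.72 − 0.433893·597.85 = 135.317208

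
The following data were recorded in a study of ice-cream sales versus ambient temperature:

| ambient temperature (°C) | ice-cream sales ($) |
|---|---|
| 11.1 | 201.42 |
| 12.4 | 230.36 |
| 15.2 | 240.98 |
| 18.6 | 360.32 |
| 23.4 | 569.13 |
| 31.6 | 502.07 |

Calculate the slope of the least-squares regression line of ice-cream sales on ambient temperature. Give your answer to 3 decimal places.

n = 6, Σx = 112.3, Σy = 2104.28, Σxy = 44640.128, Σx² = 2400.09
Sxx = Σx² − (Σx)²/n = 2400.09 − 2101.881667 = 298.208333
Sxy = Σxy − (Σx)(Σy)/n = 44640.128 − 39385.107333 = 5255.020667
b = Sxy/Sxx = 5255.020667/298.208333 = 17.621978

17.622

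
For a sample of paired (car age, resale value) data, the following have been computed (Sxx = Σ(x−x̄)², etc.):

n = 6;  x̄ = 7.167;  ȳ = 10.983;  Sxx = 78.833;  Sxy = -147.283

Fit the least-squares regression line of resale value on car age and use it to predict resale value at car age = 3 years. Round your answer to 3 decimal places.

b = Sxy/Sxx = -147.283/78.833 = -1.868291
a = ȳ − b·x̄ = 10.983 − (-1.868291)·7.167 = 24.373043
ŷ(3) = a + b·3 = 24.373043 + (-1.868291)·3 = 18.768169

18.768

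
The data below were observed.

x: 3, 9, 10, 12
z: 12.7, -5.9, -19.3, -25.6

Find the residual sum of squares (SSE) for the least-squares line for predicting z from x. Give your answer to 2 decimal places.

47.38

n = 4, Σx = 34, Σy = -38.1, Σxy = -515.2, Σx² = 334, Σy² = 1223.95
Sxx = Σx² − (Σx)²/n = 334 − 289 = 45
Sxy = Σxy − (Σx)(Σy)/n = -515.2 − (-323.85) = -191.35
Syy = Σy² − (Σy)²/n = 1223.95 − 362.9025 = 861.0475
b = Sxy/Sxx = -191.35/45 = -4.252222
SSE = Syy − b·Sxy = 861.0475 − (-4.252222)·(-191.35) = 47.384778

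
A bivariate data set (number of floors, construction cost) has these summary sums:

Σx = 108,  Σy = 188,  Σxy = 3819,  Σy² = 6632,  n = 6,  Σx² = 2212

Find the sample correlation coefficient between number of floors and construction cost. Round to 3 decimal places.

Sxx = Σx² − (Σx)²/n = 2212 − 1944 = 268
Sxy = Σxy − (Σx)(Σy)/n = 3819 − 3384 = 435
Syy = Σy² − (Σy)²/n = 6632 − 5890.666667 = 741.333333
r = Sxy/√(Sxx·Syy) = 435/√(198677.333333) = 435/445.732356 = 0.975922

0.976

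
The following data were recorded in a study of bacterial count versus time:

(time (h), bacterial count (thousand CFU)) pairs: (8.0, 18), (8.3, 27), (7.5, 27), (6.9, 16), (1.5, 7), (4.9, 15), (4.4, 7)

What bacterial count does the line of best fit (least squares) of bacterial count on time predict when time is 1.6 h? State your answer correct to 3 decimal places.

4.544

n = 7, Σx = 41.5, Σy = 117, Σxy = 795.8, Σx² = 282.37
Sxx = Σx² − (Σx)²/n = 282.37 − 246.035714 = 36.334286
Sxy = Σxy − (Σx)(Σy)/n = 795.8 − 693.642857 = 102.157143
b = Sxy/Sxx = 102.157143/36.334286 = 2.811591
a = ȳ − b·x̄ = 16.714286 − 2.811591·5.928571 = 0.045569
ŷ(1.6) = a + b·1.6 = 0.045569 + 2.811591·1.6 = 4.544114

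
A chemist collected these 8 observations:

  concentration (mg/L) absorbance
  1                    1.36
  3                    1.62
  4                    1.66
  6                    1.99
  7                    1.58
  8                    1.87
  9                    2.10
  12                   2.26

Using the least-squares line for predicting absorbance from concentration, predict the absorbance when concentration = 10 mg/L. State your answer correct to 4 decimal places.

2.0874

n = 8, Σx = 50, Σy = 14.44, Σxy = 96.84, Σx² = 400
Sxx = Σx² − (Σx)²/n = 400 − 312.5 = 87.5
Sxy = Σxy − (Σx)(Σy)/n = 96.84 − 90.25 = 6.59
b = Sxy/Sxx = 6.59/87.5 = 0.075314
a = ȳ − b·x̄ = 1.805 − 0.075314·6.25 = 1.334286
ŷ(10) = a + b·10 = 1.334286 + 0.075314·10 = 2.087429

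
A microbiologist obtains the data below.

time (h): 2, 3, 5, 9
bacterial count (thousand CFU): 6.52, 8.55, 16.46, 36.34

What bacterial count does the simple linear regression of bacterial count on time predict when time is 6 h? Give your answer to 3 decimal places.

22.431

n = 4, Σx = 19, Σy = 67.87, Σxy = 448.05, Σx² = 119
Sxx = Σx² − (Σx)²/n = 119 − 90.25 = 28.75
Sxy = Σxy − (Σx)(Σy)/n = 448.05 − 322.3825 = 125.6675
b = Sxy/Sxx = 125.6675/28.75 = 4.371043
a = ȳ − b·x̄ = 16.9675 − 4.371043·4.75 = -3.794957
ŷ(6) = a + b·6 = -3.794957 + 4.371043·6 = 22.431304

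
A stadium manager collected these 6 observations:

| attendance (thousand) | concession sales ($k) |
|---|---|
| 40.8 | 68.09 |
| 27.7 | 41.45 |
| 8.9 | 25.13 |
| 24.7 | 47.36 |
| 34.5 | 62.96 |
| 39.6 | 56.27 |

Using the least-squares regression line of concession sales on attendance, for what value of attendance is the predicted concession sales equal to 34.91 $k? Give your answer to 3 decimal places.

17.008

n = 6, Σx = 176.2, Σy = 301.26, Σxy = 9720.098, Σx² = 5879.64
Sxx = Σx² − (Σx)²/n = 5879.64 − 5174.406667 = 705.233333
Sxy = Σxy − (Σx)(Σy)/n = 9720.098 − 8847.002 = 873.096
b = Sxy/Sxx = 873.096/705.233333 = 1.238024
a = ȳ − b·x̄ = 50.21 − 1.238024·29.366667 = 13.853353
Set a + b·x = 34.91: x = (34.91 − 13.853353) / 1.238024 = 17.008266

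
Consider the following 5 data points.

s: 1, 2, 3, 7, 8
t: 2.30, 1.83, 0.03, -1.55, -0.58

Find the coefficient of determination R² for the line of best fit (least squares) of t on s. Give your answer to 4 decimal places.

n = 5, Σx = 21, Σy = 2.03, Σxy = -9.44, Σx² = 127, Σy² = 11.3787
Sxx = Σx² − (Σx)²/n = 127 − 88.2 = 38.8
Sxy = Σxy − (Σx)(Σy)/n = -9.44 − 8.526 = -17.966
Syy = Σy² − (Σy)²/n = 11.3787 − 0.82418 = 10.55452
R² = Sxy²/(Sxx·Syy) = (-17.966)²/(38.8·10.55452) = 0.788193

0.7882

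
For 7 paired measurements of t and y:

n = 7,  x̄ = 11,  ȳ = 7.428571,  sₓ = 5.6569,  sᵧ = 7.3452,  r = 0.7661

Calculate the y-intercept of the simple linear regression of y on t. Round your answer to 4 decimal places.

b = r · sᵧ/sₓ = 0.7661 · 7.3452/5.6569 = 0.994742
a = ȳ − b·x̄ = 7.428571 − 0.994742·11 = -3.513594

-3.5136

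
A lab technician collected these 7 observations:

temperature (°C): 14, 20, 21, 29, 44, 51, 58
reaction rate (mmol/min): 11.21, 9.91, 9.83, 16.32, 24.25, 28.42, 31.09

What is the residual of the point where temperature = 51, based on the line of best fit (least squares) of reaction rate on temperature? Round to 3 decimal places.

0.732

n = 7, Σx = 237, Σy = 131.03, Σxy = 5354.49, Σx² = 9779
Sxx = Σx² − (Σx)²/n = 9779 − 8024.142857 = 1754.857143
Sxy = Σxy − (Σx)(Σy)/n = 5354.49 − 4436.301429 = 918.188571
b = Sxy/Sxx = 918.188571/1754.857143 = 0.523227
a = ȳ − b·x̄ = 18.718571 − 0.523227·33.857143 = 1.003601
ŷ(51) = 1.003601 + 0.523227·51 = 27.688176
residual = y − ŷ = 28.42 − 27.688176 = 0.731824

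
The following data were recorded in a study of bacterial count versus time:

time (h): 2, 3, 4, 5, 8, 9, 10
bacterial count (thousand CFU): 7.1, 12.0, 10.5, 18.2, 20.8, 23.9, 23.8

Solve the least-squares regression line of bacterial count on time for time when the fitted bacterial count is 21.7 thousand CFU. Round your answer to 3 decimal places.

n = 7, Σx = 41, Σy = 116.3, Σxy = 802.7, Σx² = 299
Sxx = Σx² − (Σx)²/n = 299 − 240.142857 = 58.857143
Sxy = Σxy − (Σx)(Σy)/n = 802.7 − 681.185714 = 121.514286
b = Sxy/Sxx = 121.514286/58.857143 = 2.064563
a = ȳ − b·x̄ = 16.614286 − 2.064563·5.857143 = 4.521845
Set a + b·x = 21.7: x = (21.7 − 4.521845) / 2.064563 = 8.320480

8.320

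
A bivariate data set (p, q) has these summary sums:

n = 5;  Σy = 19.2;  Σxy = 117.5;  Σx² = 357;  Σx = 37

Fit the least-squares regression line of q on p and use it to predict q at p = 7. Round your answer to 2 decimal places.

3.96

Sxx = Σx² − (Σx)²/n = 357 − 273.8 = 83.2
Sxy = Σxy − (Σx)(Σy)/n = 117.5 − 142.08 = -24.58
b = Sxy/Sxx = -24.58/83.2 = -0.295433
a = ȳ − b·x̄ = 3.84 − (-0.295433)·7.4 = 6.026202
ŷ(7) = a + b·7 = 6.026202 + (-0.295433)·7 = 3.958173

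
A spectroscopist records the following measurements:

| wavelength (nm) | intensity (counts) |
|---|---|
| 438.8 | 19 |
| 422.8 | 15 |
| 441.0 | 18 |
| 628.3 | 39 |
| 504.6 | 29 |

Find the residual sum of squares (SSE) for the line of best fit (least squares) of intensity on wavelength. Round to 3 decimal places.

n = 5, Σx = 2435.5, Σy = 120, Σxy = 61754.3, Σx² = 1215168.33, Σy² = 3272
Sxx = Σx² − (Σx)²/n = 1215168.33 − 1186332.05 = 28836.28
Sxy = Σxy − (Σx)(Σy)/n = 61754.3 − 58452 = 3302.3
Syy = Σy² − (Σy)²/n = 3272 − 2880 = 392
b = Sxy/Sxx = 3302.3/28836.28 = 0.114519
SSE = Syy − b·Sxy = 392 − 0.114519·3302.3 = 13.824130

13.824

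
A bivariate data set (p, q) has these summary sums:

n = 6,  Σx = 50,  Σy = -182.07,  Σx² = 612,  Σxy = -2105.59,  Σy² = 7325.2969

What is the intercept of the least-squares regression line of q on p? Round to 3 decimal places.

Sxx = Σx² − (Σx)²/n = 612 − 416.666667 = 195.333333
Sxy = Σxy − (Σx)(Σy)/n = -2105.59 − (-1517.25) = -588.34
b = Sxy/Sxx = -588.34/195.333333 = -3.011980
a = ȳ − b·x̄ = -30.345 − (-3.011980)·8.333333 = -5.245171

-5.245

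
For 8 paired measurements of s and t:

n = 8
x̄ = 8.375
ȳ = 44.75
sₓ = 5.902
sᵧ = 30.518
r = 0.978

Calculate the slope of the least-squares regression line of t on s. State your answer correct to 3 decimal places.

b = r · sᵧ/sₓ = 0.978 · 30.518/5.902 = 5.057032

5.057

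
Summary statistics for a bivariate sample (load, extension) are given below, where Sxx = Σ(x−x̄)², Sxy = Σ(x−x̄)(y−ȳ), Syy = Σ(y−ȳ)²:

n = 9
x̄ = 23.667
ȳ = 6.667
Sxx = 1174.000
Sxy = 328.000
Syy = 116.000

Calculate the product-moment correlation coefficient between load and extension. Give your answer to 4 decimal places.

r = Sxy/√(Sxx·Syy) = 328/√(136184) = 328/369.031164 = 0.888814

0.8888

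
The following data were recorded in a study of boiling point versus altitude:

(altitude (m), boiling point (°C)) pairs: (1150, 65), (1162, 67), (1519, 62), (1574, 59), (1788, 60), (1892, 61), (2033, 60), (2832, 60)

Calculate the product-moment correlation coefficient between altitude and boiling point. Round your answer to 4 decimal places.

n = 8, Σx = 13950, Σy = 494, Σxy = 854240, Σx² = 26387502, Σy² = 30560
Sxx = Σx² − (Σx)²/n = 26387502 − 24325312.5 = 2062189.5
Sxy = Σxy − (Σx)(Σy)/n = 854240 − 861412.5 = -7172.5
Syy = Σy² − (Σy)²/n = 30560 − 30504.5 = 55.5
r = Sxy/√(Sxx·Syy) = -7172.5/√(114451517.25) = -7172.5/10698.201590 = -0.670440

-0.6704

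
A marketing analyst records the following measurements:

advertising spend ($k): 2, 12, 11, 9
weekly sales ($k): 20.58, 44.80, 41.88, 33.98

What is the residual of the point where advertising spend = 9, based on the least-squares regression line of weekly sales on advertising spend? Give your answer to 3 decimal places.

-2.516

n = 4, Σx = 34, Σy = 141.24, Σxy = 1345.26, Σx² = 350
Sxx = Σx² − (Σx)²/n = 350 − 289 = 61
Sxy = Σxy − (Σx)(Σy)/n = 1345.26 − 1200.54 = 144.72
b = Sxy/Sxx = 144.72/61 = 2.372459
a = ȳ − b·x̄ = 35.31 − 2.372459·8.5 = 15.144098
ŷ(9) = 15.144098 + 2.372459·9 = 36.496230
residual = y − ŷ = 33.98 − 36.496230 = -2.516230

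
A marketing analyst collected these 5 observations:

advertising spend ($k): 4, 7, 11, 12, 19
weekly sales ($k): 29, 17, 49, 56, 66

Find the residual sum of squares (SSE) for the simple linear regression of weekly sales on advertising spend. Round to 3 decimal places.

368.048

n = 5, Σx = 53, Σy = 217, Σxy = 2700, Σx² = 691, Σy² = 11023
Sxx = Σx² − (Σx)²/n = 691 − 561.8 = 129.2
Sxy = Σxy − (Σx)(Σy)/n = 2700 − 2300.2 = 399.8
Syy = Σy² − (Σy)²/n = 11023 − 9417.8 = 1605.2
b = Sxy/Sxx = 399.8/129.2 = 3.094427
SSE = Syy − b·Sxy = 1605.2 − 3.094427·399.8 = 368.047988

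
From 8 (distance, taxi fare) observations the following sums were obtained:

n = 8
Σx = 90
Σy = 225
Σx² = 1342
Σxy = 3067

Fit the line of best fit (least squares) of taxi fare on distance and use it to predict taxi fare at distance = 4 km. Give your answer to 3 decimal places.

16.337

Sxx = Σx² − (Σx)²/n = 1342 − 1012.5 = 329.5
Sxy = Σxy − (Σx)(Σy)/n = 3067 − 2531.25 = 535.75
b = Sxy/Sxx = 535.75/329.5 = 1.625948
a = ȳ − b·x̄ = 28.125 − 1.625948·11.25 = 9.833080
ŷ(4) = a + b·4 = 9.833080 + 1.625948·4 = 16.336874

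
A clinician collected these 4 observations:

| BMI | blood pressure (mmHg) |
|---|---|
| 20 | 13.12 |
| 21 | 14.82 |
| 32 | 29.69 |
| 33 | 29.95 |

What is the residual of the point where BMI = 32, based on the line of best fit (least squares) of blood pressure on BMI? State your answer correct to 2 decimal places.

n = 4, Σx = 106, Σy = 87.58, Σxy = 2512.05, Σx² = 2954
Sxx = Σx² − (Σx)²/n = 2954 − 2809 = 145
Sxy = Σxy − (Σx)(Σy)/n = 2512.05 − 2320.87 = 191.18
b = Sxy/Sxx = 191.18/145 = 1.318483
a = ȳ − b·x̄ = 21.895 − 1.318483·26.5 = -13.044793
ŷ(32) = -13.044793 + 1.318483·32 = 29.146655
residual = y − ŷ = 29.69 − 29.146655 = 0.543345

0.54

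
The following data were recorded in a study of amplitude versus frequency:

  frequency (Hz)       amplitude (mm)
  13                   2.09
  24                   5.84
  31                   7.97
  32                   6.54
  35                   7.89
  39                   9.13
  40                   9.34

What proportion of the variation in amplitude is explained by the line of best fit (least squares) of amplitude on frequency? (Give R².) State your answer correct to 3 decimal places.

0.949

n = 7, Σx = 214, Σy = 48.8, Σxy = 1629.5, Σx² = 7076, Σy² = 377.6108
Sxx = Σx² − (Σx)²/n = 7076 − 6542.285714 = 533.714286
Sxy = Σxy − (Σx)(Σy)/n = 1629.5 − 1491.885714 = 137.614286
Syy = Σy² − (Σy)²/n = 377.6108 − 340.205714 = 37.405086
R² = Sxy²/(Sxx·Syy) = (137.614286)²/(533.714286·37.405086) = 0.948610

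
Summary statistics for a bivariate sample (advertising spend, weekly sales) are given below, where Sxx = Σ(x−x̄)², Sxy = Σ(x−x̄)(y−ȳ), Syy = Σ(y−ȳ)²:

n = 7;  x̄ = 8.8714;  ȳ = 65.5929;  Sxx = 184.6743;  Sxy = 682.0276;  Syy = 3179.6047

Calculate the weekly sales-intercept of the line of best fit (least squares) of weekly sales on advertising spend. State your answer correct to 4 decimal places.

32.8296

b = Sxy/Sxx = 682.0276/184.6743 = 3.693138
a = ȳ − b·x̄ = 65.5929 − 3.693138·8.8714 = 32.829599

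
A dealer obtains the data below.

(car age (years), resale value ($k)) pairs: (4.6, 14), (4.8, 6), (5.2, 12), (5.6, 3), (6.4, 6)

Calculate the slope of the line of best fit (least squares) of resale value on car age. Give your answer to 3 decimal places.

n = 5, Σx = 26.6, Σy = 41, Σxy = 210.8, Σx² = 143.56
Sxx = Σx² − (Σx)²/n = 143.56 − 141.512 = 2.048
Sxy = Σxy − (Σx)(Σy)/n = 210.8 − 218.12 = -7.32
b = Sxy/Sxx = -7.32/2.048 = -3.574219

-3.574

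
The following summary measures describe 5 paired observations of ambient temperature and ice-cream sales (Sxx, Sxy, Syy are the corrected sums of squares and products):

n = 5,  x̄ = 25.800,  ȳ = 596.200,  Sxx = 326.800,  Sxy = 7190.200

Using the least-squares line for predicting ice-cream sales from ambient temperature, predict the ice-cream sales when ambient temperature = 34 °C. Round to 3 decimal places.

b = Sxy/Sxx = 7190.2/326.8 = 22.001836
a = ȳ − b·x̄ = 596.2 − 22.001836·25.8 = 28.552632
ŷ(34) = a + b·34 = 28.552632 + 22.001836·34 = 776.615055

776.615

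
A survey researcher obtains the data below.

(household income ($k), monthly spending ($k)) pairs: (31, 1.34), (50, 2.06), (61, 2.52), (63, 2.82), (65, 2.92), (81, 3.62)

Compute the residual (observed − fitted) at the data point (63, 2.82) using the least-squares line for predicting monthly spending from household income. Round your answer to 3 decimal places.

0.065

n = 6, Σx = 351, Σy = 15.28, Σxy = 958.94, Σx² = 21937
Sxx = Σx² − (Σx)²/n = 21937 − 20533.5 = 1403.5
Sxy = Σxy − (Σx)(Σy)/n = 958.94 − 893.88 = 65.06
b = Sxy/Sxx = 65.06/1403.5 = 0.046356
a = ȳ − b·x̄ = 2.546667 − 0.046356·58.5 = -0.165132
ŷ(63) = -0.165132 + 0.046356·63 = 2.755267
residual = y − ŷ = 2.82 − 2.755267 = 0.064733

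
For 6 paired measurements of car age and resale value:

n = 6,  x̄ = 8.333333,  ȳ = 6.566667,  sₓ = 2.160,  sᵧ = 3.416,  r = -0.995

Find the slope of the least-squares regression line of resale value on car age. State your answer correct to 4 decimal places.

b = r · sᵧ/sₓ = -0.995 · 3.416/2.16 = -1.573574

-1.5736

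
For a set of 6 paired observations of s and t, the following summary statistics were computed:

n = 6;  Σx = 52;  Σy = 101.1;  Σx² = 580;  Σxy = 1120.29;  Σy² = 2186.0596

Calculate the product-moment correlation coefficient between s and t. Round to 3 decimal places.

0.977

Sxx = Σx² − (Σx)²/n = 580 − 450.666667 = 129.333333
Sxy = Σxy − (Σx)(Σy)/n = 1120.29 − 876.2 = 244.09
Syy = Σy² − (Σy)²/n = 2186.0596 − 1703.535 = 482.5246
r = Sxy/√(Sxx·Syy) = 244.09/√(62406.514933) = 244.09/249.812960 = 0.977091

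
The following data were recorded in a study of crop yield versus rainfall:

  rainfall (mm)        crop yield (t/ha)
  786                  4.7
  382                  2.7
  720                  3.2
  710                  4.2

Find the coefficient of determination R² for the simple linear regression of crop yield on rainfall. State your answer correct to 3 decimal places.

n = 4, Σx = 2598, Σy = 14.8, Σxy = 10011.6, Σx² = 1786220, Σy² = 57.26
Sxx = Σx² − (Σx)²/n = 1786220 − 1687401 = 98819
Sxy = Σxy − (Σx)(Σy)/n = 10011.6 − 9612.6 = 399
Syy = Σy² − (Σy)²/n = 57.26 − 54.76 = 2.5
R² = Sxy²/(Sxx·Syy) = (399)²/(98819·2.5) = 0.644415

0.644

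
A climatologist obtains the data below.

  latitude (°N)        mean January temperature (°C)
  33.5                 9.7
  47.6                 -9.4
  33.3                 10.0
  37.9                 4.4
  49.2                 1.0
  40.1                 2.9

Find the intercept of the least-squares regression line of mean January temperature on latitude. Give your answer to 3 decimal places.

38.654

n = 6, Σx = 241.6, Σy = 18.6, Σxy = 542.76, Σx² = 9961.96
Sxx = Σx² − (Σx)²/n = 9961.96 − 9728.426667 = 233.533333
Sxy = Σxy − (Σx)(Σy)/n = 542.76 − 748.96 = -206.2
b = Sxy/Sxx = -206.2/233.533333 = -0.882957
a = ȳ − b·x̄ = 3.1 − (-0.882957)·40.266667 = 38.653754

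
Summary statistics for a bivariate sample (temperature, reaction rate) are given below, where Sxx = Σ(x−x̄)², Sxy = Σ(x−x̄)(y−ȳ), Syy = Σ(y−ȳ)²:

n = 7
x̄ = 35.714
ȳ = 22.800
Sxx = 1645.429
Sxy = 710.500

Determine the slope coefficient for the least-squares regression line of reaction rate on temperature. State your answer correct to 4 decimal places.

b = Sxy/Sxx = 710.5/1645.429 = 0.431802

0.4318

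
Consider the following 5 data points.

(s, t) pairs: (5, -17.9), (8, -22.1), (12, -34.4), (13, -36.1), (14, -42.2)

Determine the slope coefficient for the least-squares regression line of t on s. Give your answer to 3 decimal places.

-2.642

n = 5, Σx = 52, Σy = -152.7, Σxy = -1739.2, Σx² = 598
Sxx = Σx² − (Σx)²/n = 598 − 540.8 = 57.2
Sxy = Σxy − (Σx)(Σy)/n = -1739.2 − (-1588.08) = -151.12
b = Sxy/Sxx = -151.12/57.2 = -2.641958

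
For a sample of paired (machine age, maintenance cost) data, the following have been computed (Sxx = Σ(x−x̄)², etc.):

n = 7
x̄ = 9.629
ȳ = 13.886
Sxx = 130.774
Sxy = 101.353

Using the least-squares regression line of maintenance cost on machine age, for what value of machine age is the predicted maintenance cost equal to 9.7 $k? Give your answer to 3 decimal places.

4.228

b = Sxy/Sxx = 101.353/130.774 = 0.775024
a = ȳ − b·x̄ = 13.886 − 0.775024·9.629 = 6.423293
Set a + b·x = 9.7: x = (9.7 − 6.423293) / 0.775024 = 4.227878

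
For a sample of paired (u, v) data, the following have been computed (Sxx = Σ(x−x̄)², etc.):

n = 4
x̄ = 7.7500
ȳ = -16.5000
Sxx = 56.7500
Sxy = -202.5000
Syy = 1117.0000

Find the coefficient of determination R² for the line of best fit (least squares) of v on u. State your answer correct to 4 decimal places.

R² = Sxy²/(Sxx·Syy) = (-202.5)²/(56.75·1117) = 0.646891

0.6469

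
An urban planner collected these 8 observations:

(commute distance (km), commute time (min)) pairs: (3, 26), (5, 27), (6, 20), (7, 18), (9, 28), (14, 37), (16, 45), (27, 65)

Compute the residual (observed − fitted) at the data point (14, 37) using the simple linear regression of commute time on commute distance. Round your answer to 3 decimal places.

n = 8, Σx = 87, Σy = 266, Σxy = 3704, Σx² = 1381
Sxx = Σx² − (Σx)²/n = 1381 − 946.125 = 434.875
Sxy = Σxy − (Σx)(Σy)/n = 3704 − 2892.75 = 811.25
b = Sxy/Sxx = 811.25/434.875 = 1.865479
a = ȳ − b·x̄ = 33.25 − 1.865479·10.875 = 12.962920
ŷ(14) = 12.962920 + 1.865479·14 = 39.079621
residual = y − ŷ = 37 − 39.079621 = -2.079621

-2.080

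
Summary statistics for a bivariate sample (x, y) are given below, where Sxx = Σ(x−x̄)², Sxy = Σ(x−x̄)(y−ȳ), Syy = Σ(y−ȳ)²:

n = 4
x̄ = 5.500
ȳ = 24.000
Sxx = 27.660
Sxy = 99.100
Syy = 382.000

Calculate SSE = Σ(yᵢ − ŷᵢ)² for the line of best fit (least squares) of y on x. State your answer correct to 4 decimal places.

26.9454

b = Sxy/Sxx = 99.1/27.66 = 3.582791
SSE = Syy − b·Sxy = 382 − 3.582791·99.1 = 26.945409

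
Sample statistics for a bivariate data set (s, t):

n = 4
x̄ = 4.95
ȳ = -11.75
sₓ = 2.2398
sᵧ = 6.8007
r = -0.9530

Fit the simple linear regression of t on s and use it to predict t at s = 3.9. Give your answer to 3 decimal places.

-8.712

b = r · sᵧ/sₓ = -0.953 · 6.8007/2.2398 = -2.893592
a = ȳ − b·x̄ = -11.75 − (-2.893592)·4.95 = 2.573280
ŷ(3.9) = a + b·3.9 = 2.573280 + (-2.893592)·3.9 = -8.711729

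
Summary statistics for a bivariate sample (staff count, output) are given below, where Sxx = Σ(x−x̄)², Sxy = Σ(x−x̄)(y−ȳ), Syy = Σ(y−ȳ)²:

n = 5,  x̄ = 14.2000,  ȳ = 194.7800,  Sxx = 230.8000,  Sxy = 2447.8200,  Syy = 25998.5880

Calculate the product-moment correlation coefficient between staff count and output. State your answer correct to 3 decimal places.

0.999

r = Sxy/√(Sxx·Syy) = 2447.82/√(6000474.1104) = 2447.82/2449.586518 = 0.999279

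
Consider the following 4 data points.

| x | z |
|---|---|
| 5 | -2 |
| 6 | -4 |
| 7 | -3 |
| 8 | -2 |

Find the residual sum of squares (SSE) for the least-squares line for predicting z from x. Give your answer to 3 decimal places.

n = 4, Σx = 26, Σy = -11, Σxy = -71, Σx² = 174, Σy² = 33
Sxx = Σx² − (Σx)²/n = 174 − 169 = 5
Sxy = Σxy − (Σx)(Σy)/n = -71 − (-71.5) = 0.5
Syy = Σy² − (Σy)²/n = 33 − 30.25 = 2.75
b = Sxy/Sxx = 0.5/5 = 0.1
SSE = Syy − b·Sxy = 2.75 − 0.1·0.5 = 2.7

2.700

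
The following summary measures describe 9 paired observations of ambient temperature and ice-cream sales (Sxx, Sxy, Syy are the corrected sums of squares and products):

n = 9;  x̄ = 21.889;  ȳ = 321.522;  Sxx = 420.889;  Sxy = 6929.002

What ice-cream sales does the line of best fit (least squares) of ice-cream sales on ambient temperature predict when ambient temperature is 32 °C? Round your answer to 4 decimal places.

b = Sxy/Sxx = 6929.002/420.889 = 16.462778
a = ȳ − b·x̄ = 321.522 − 16.462778·21.889 = -38.831739
ŷ(32) = a + b·32 = -38.831739 + 16.462778·32 = 487.977144

487.9771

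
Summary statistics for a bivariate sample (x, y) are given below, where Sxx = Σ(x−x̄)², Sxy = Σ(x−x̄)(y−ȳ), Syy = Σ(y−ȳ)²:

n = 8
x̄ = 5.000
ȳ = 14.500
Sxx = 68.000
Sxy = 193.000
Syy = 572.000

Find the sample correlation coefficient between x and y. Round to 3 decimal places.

0.979

r = Sxy/√(Sxx·Syy) = 193/√(38896) = 193/197.220689 = 0.978599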